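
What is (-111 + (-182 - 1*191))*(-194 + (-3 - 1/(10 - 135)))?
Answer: 11918016/125 ≈ 95344.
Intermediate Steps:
(-111 + (-182 - 1*191))*(-194 + (-3 - 1/(10 - 135))) = (-111 + (-182 - 191))*(-194 + (-3 - 1/(-125))) = (-111 - 373)*(-194 + (-3 - 1*(-1/125))) = -484*(-194 + (-3 + 1/125)) = -484*(-194 - 374/125) = -484*(-24624/125) = 11918016/125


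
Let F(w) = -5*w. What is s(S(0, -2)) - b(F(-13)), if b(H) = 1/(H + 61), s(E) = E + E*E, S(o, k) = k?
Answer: 251/126 ≈ 1.9921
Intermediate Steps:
s(E) = E + E**2
b(H) = 1/(61 + H)
s(S(0, -2)) - b(F(-13)) = -2*(1 - 2) - 1/(61 - 5*(-13)) = -2*(-1) - 1/(61 + 65) = 2 - 1/126 = 251/126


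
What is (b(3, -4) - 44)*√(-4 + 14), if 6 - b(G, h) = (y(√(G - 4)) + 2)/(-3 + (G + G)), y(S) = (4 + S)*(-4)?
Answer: 4*√10*(-25 + I)/3 ≈ -105.41 + 4.2164*I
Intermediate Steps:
y(S) = -16 - 4*S
b(G, h) = 6 - (-14 - 4*√(-4 + G))/(-3 + 2*G) (b(G, h) = 6 - ((-16 - 4*√(G - 4)) + 2)/(-3 + (G + G)) = 6 - ((-16 - 4*√(-4 + G)) + 2)/(-3 + 2*G) = 6 - (-14 - 4*√(-4 + G))/(-3 + 2*G))
(b(3, -4) - 44)*√(-4 + 14) = (4*(-1 + √(-4 + 3) + 3*3)/(-3 + 2*3) - 44)*√(-4 + 14) = (4*(-1 + √(-1) + 9)/(-3 + 6) - 44)*√10 = (4*(-1 + I + 9)/3 - 44)*√10 = (4*(⅓)*(8 + I) - 44)*√10 = ((32/3 + 4*I/3) - 44)*√10 = (-100/3 + 4*I/3)*√10 = √10*(-100/3 + 4*I/3)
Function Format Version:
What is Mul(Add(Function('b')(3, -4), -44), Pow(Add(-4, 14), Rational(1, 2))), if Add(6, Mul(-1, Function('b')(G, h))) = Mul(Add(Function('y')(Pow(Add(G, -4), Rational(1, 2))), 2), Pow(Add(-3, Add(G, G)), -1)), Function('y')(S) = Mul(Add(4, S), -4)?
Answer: Mul(Rational(4, 3), Pow(10, Rational(1, 2)), Add(-25, I)) ≈ Add(-105.41, Mul(4.2164, I))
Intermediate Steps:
Function('y')(S) = Add(-16, Mul(-4, S))
Function('b')(G, h) = Add(6, Mul(-1, Pow(Add(-3, Mul(2, G)), -1), Add(-14, Mul(-4, Pow(Add(-4, G), Rational(1, 2)))))) (Function('b')(G, h) = Add(6, Mul(-1, Mul(Add(Add(-16, Mul(-4, Pow(Add(G, -4), Rational(1, 2)))), 2), Pow(Add(-3, Add(G, G)), -1)))) = Add(6, Mul(-1, Mul(Add(Add(-16, Mul(-4, Pow(Add(-4, G), Rational(1, 2)))), 2), Pow(Add(-3, Mul(2, G)), -1)))) = Add(6, Mul(-1, Mul(Add(-14, Mul(-4, Pow(Add(-4, G), Rational(1, 2)))), Pow(Add(-3, Mul(2, G)), -1)))) = Add(6, Mul(-1, Mul(Pow(Add(-3, Mul(2, G)), -1), Add(-14, Mul(-4, Pow(Add(-4, G), Rational(1, 2))))))) = Add(6, Mul(-1, Pow(Add(-3, Mul(2, G)), -1), Add(-14, Mul(-4, Pow(Add(-4, G), Rational(1, 2)))))))
Mul(Add(Function('b')(3, -4), -44), Pow(Add(-4, 14), Rational(1, 2))) = Mul(Add(Mul(4, Pow(Add(-3, Mul(2, 3)), -1), Add(-1, Pow(Add(-4, 3), Rational(1, 2)), Mul(3, 3))), -44), Pow(Add(-4, 14), Rational(1, 2))) = Mul(Add(Mul(4, Pow(Add(-3, 6), -1), Add(-1, Pow(-1, Rational(1, 2)), 9)), -44), Pow(10, Rational(1, 2))) = Mul(Add(Mul(4, Pow(3, -1), Add(-1, I, 9)), -44), Pow(10, Rational(1, 2))) = Mul(Add(Mul(4, Rational(1, 3), Add(8, I)), -44), Pow(10, Rational(1, 2))) = Mul(Add(Add(Rational(32, 3), Mul(Rational(4, 3), I)), -44), Pow(10, Rational(1, 2))) = Mul(Add(Rational(-100, 3), Mul(Rational(4, 3), I)), Pow(10, Rational(1, 2))) = Mul(Pow(10, Rational(1, 2)), Add(Rational(-100, 3), Mul(Rational(4, 3), I)))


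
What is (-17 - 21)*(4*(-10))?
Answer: 1520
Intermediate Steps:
(-17 - 21)*(4*(-10)) = -38*(-40) = 1520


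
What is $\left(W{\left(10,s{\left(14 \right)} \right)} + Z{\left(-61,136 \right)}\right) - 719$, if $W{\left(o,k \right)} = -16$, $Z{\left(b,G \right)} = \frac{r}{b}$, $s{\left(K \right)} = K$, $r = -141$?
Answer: $- \frac{44694}{61} \approx -732.69$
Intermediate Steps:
$Z{\left(b,G \right)} = - \frac{141}{b}$
$\left(W{\left(10,s{\left(14 \right)} \right)} + Z{\left(-61,136 \right)}\right) - 719 = \left(-16 - \frac{141}{-61}\right) - 719 = \left(-16 - - \frac{141}{61}\right) - 719 = \left(-16 + \frac{141}{61}\right) - 719 = - \frac{835}{61} - 719 = - \frac{44694}{61}$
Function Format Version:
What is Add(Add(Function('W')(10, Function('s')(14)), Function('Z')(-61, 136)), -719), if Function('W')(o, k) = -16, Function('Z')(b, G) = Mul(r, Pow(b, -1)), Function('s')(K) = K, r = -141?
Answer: Rational(-44694, 61) ≈ -732.69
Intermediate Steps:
Function('Z')(b, G) = Mul(-141, Pow(b, -1))
Add(Add(Function('W')(10, Function('s')(14)), Function('Z')(-61, 136)), -719) = Add(Add(-16, Mul(-141, Pow(-61, -1))), -719) = Add(Add(-16, Mul(-141, Rational(-1, 61))), -719) = Add(Add(-16, Rational(141, 61)), -719) = Add(Rational(-835, 61), -719) = Rational(-44694, 61)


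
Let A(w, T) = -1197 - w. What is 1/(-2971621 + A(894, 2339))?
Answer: -1/2973712 ≈ -3.3628e-7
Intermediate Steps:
1/(-2971621 + A(894, 2339)) = 1/(-2971621 + (-1197 - 1*894)) = 1/(-2971621 + (-1197 - 894)) = 1/(-2971621 - 2091) = 1/(-2973712) = -1/2973712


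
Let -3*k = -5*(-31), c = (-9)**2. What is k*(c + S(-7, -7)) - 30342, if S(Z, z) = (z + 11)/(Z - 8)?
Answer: -310619/9 ≈ -34513.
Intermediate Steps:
S(Z, z) = (11 + z)/(-8 + Z)
c = 81
k = -155/3 (k = -(-5)*(-31)/3 = -1/3*155 = -155/3 ≈ -51.667)
k*(c + S(-7, -7)) - 30342 = -155*(81 + (11 - 7)/(-8 - 7))/3 - 30342 = -155*(81 + 4/(-15))/3 - 30342 = -155*(81 - 1/15*4)/3 - 30342 = -155*(81 - 4/15)/3 - 30342 = -155/3*1211/15 - 30342 = -37541/9 - 30342 = -310619/9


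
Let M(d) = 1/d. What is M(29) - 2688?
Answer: -77951/29 ≈ -2688.0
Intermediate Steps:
M(29) - 2688 = 1/29 - 2688 = -77951/29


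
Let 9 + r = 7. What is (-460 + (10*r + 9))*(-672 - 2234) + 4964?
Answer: 1373690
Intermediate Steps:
r = -2 (r = -9 + 7 = -2)
(-460 + (10*r + 9))*(-672 - 2234) + 4964 = (-460 + (10*(-2) + 9))*(-672 - 2234) + 4964 = (-460 + (-20 + 9))*(-2906) + 4964 = (-460 - 11)*(-2906) + 4964 = -471*(-2906) + 4964 = 1368726 + 4964 = 1373690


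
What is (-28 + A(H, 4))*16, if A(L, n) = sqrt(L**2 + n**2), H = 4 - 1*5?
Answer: -448 + 16*sqrt(17) ≈ -382.03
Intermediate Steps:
H = -1 (H = 4 - 5 = -1)
(-28 + A(H, 4))*16 = (-28 + sqrt((-1)**2 + 4**2))*16 = (-28 + sqrt(1 + 16))*16 = (-28 + sqrt(17))*16 = -448 + 16*sqrt(17)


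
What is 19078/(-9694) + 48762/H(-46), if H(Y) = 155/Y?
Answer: -10873551589/751285 ≈ -14473.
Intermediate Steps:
19078/(-9694) + 48762/H(-46) = 19078/(-9694) + 48762/((155/(-46))) = 19078*(-1/9694) + 48762/((155*(-1/46))) = -9539/4847 + 48762/(-155/46) = -9539/4847 + 48762*(-46/155) = -9539/4847 - 2243052/155 = -10873551589/751285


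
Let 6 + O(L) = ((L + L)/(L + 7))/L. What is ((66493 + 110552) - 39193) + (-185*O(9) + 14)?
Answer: 1111623/8 ≈ 1.3895e+5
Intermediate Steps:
O(L) = -6 + 2/(7 + L) (O(L) = -6 + ((L + L)/(L + 7))/L = -6 + ((2*L)/(7 + L))/L = -6 + (2*L/(7 + L))/L = -6 + 2/(7 + L))
((66493 + 110552) - 39193) + (-185*O(9) + 14) = ((66493 + 110552) - 39193) + (-370*(-20 - 3*9)/(7 + 9) + 14) = (177045 - 39193) + (-370*(-20 - 27)/16 + 14) = 137852 + (-370*(-47)/16 + 14) = 137852 + (-185*(-47/8) + 14) = 137852 + (8695/8 + 14) = 137852 + 8807/8 = 1111623/8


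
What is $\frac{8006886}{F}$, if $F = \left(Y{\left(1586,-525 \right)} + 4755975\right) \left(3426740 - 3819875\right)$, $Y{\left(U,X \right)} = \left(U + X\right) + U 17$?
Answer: $- \frac{444827}{104486502985} \approx -4.2573 \cdot 10^{-6}$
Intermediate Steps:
$Y{\left(U,X \right)} = X + 18 U$ ($Y{\left(U,X \right)} = \left(U + X\right) + 17 U = X + 18 U$)
$F = -1880757053730$ ($F = \left(\left(-525 + 18 \cdot 1586\right) + 4755975\right) \left(3426740 - 3819875\right) = \left(\left(-525 + 28548\right) + 4755975\right) \left(-393135\right) = \left(28023 + 4755975\right) \left(-393135\right) = 4783998 \left(-393135\right) = -1880757053730$)
$\frac{8006886}{F} = \frac{8006886}{-1880757053730} = 8006886 \left(- \frac{1}{1880757053730}\right) = - \frac{444827}{104486502985}$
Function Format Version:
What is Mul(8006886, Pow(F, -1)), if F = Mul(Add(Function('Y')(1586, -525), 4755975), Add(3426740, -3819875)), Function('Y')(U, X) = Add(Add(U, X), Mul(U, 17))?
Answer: Rational(-444827, 104486502985) ≈ -4.2573e-6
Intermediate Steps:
Function('Y')(U, X) = Add(X, Mul(18, U)) (Function('Y')(U, X) = Add(Add(U, X), Mul(17, U)) = Add(X, Mul(18, U)))
F = -1880757053730 (F = Mul(Add(Add(-525, Mul(18, 1586)), 4755975), Add(3426740, -3819875)) = Mul(Add(Add(-525, 28548), 4755975), -393135) = Mul(Add(28023, 4755975), -393135) = Mul(4783998, -393135) = -1880757053730)
Mul(8006886, Pow(F, -1)) = Mul(8006886, Pow(-1880757053730, -1)) = Mul(8006886, Rational(-1, 1880757053730)) = Rational(-444827, 104486502985)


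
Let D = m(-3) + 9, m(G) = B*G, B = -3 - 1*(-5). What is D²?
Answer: 9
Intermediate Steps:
B = 2 (B = -3 + 5 = 2)
m(G) = 2*G
D = 3 (D = 2*(-3) + 9 = -6 + 9 = 3)
D² = 3² = 9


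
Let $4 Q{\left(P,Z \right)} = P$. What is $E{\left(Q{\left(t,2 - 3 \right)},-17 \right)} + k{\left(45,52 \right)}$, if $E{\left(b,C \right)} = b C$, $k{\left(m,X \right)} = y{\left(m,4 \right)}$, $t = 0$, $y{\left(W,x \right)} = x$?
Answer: $4$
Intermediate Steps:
$Q{\left(P,Z \right)} = \frac{P}{4}$
$k{\left(m,X \right)} = 4$
$E{\left(b,C \right)} = C b$
$E{\left(Q{\left(t,2 - 3 \right)},-17 \right)} + k{\left(45,52 \right)} = - 17 \cdot \frac{1}{4} \cdot 0 + 4 = \left(-17\right) 0 + 4 = 0 + 4 = 4$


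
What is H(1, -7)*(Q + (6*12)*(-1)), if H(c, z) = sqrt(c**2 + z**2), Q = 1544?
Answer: 7360*sqrt(2) ≈ 10409.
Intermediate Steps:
H(1, -7)*(Q + (6*12)*(-1)) = sqrt(1**2 + (-7)**2)*(1544 + (6*12)*(-1)) = sqrt(1 + 49)*(1544 + 72*(-1)) = sqrt(50)*(1544 - 72) = (5*sqrt(2))*1472 = 7360*sqrt(2)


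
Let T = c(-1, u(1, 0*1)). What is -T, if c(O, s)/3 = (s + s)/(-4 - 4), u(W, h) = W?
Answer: 3/4 ≈ 0.75000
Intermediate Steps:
c(O, s) = -3*s/4 (c(O, s) = 3*((s + s)/(-4 - 4)) = 3*((2*s)/(-8)) = 3*((2*s)*(-1/8)) = 3*(-s/4) = -3*s/4)
T = -3/4 (T = -3/4*1 = -3/4 ≈ -0.75000)
-T = -1*(-3/4) = 3/4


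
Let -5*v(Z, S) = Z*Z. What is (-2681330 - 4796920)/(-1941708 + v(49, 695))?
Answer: 37391250/9710941 ≈ 3.8504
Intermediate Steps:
v(Z, S) = -Z²/5 (v(Z, S) = -Z*Z/5 = -Z²/5)
(-2681330 - 4796920)/(-1941708 + v(49, 695)) = (-2681330 - 4796920)/(-1941708 - ⅕*49²) = -7478250/(-1941708 - ⅕*2401) = -7478250/(-1941708 - 2401/5) = -7478250/(-9710941/5) = -7478250*(-5/9710941) = 37391250/9710941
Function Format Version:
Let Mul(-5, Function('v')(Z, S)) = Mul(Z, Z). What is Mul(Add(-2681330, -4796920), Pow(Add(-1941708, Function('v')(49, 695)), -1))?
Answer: Rational(37391250, 9710941) ≈ 3.8504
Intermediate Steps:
Function('v')(Z, S) = Mul(Rational(-1, 5), Pow(Z, 2)) (Function('v')(Z, S) = Mul(Rational(-1, 5), Mul(Z, Z)) = Mul(Rational(-1, 5), Pow(Z, 2)))
Mul(Add(-2681330, -4796920), Pow(Add(-1941708, Function('v')(49, 695)), -1)) = Mul(Add(-2681330, -4796920), Pow(Add(-1941708, Mul(Rational(-1, 5), Pow(49, 2))), -1)) = Mul(-7478250, Pow(Add(-1941708, Mul(Rational(-1, 5), 2401)), -1)) = Mul(-7478250, Pow(Add(-1941708, Rational(-2401, 5)), -1)) = Mul(-7478250, Pow(Rational(-9710941, 5), -1)) = Mul(-7478250, Rational(-5, 9710941)) = Rational(37391250, 9710941)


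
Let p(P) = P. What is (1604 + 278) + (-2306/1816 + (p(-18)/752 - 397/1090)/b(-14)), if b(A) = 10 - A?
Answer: 2099636936753/1116404160 ≈ 1880.7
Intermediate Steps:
(1604 + 278) + (-2306/1816 + (p(-18)/752 - 397/1090)/b(-14)) = (1604 + 278) + (-2306/1816 + (-18/752 - 397/1090)/(10 - 1*(-14))) = 1882 + (-2306*1/1816 + (-18*1/752 - 397*1/1090)/(10 + 14)) = 1882 + (-1153/908 + (-9/376 - 397/1090)/24) = 1882 + (-1153/908 - 79541/204920*1/24) = 1882 + (-1153/908 - 79541/4918080) = 1882 - 1435692367/1116404160 = 2099636936753/1116404160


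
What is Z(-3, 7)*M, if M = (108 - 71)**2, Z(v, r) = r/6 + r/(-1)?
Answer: -47915/6 ≈ -7985.8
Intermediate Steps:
Z(v, r) = -5*r/6 (Z(v, r) = r*(1/6) + r*(-1) = r/6 - r = -5*r/6)
M = 1369 (M = 37**2 = 1369)
Z(-3, 7)*M = -5/6*7*1369 = -35/6*1369 = -47915/6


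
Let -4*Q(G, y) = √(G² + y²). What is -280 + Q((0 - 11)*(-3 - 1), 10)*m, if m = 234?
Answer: -280 - 117*√509 ≈ -2919.6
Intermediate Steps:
Q(G, y) = -√(G² + y²)/4
-280 + Q((0 - 11)*(-3 - 1), 10)*m = -280 - √(((0 - 11)*(-3 - 1))² + 10²)/4*234 = -280 - √((-11*(-4))² + 100)/4*234 = -280 - √(44² + 100)/4*234 = -280 - √(1936 + 100)/4*234 = -280 - √509/2*234 = -280 - 117*√509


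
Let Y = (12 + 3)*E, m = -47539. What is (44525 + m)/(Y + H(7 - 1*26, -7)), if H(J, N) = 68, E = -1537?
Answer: 3014/22987 ≈ 0.13112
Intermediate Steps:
Y = -23055 (Y = (12 + 3)*(-1537) = 15*(-1537) = -23055)
(44525 + m)/(Y + H(7 - 1*26, -7)) = (44525 - 47539)/(-23055 + 68) = -3014/(-22987) = -3014*(-1/22987) = 3014/22987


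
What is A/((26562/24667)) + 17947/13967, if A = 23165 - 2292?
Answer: 7191725930611/370991454 ≈ 19385.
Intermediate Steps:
A = 20873
A/((26562/24667)) + 17947/13967 = 20873/((26562/24667)) + 17947/13967 = 20873/((26562*(1/24667))) + 17947*(1/13967) = 20873/(26562/24667) + 17947/13967 = 20873*(24667/26562) + 17947/13967 = 514874291/26562 + 17947/13967 = 7191725930611/370991454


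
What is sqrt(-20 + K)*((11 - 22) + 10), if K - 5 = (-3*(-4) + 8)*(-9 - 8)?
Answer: -I*sqrt(355) ≈ -18.841*I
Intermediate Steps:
K = -335 (K = 5 + (-3*(-4) + 8)*(-9 - 8) = 5 + (12 + 8)*(-17) = 5 + 20*(-17) = 5 - 340 = -335)
sqrt(-20 + K)*((11 - 22) + 10) = sqrt(-20 - 335)*((11 - 22) + 10) = sqrt(-355)*(-11 + 10) = (I*sqrt(355))*(-1) = -I*sqrt(355)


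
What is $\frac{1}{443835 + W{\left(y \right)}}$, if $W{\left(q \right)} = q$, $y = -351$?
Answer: $\frac{1}{443484} \approx 2.2549 \cdot 10^{-6}$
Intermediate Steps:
$\frac{1}{443835 + W{\left(y \right)}} = \frac{1}{443835 - 351} = \frac{1}{443484}$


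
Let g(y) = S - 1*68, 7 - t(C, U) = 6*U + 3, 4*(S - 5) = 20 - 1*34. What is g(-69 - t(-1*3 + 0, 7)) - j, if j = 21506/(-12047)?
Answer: -1559239/24094 ≈ -64.715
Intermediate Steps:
j = -21506/12047 (j = 21506*(-1/12047) = -21506/12047 ≈ -1.7852)
S = 3/2 (S = 5 + (20 - 1*34)/4 = 5 + (20 - 34)/4 = 5 + (1/4)*(-14) = 5 - 7/2 = 3/2 ≈ 1.5000)
t(C, U) = 4 - 6*U (t(C, U) = 7 - (6*U + 3) = 7 - (3 + 6*U) = 7 + (-3 - 6*U) = 4 - 6*U)
g(y) = -133/2 (g(y) = 3/2 - 1*68 = 3/2 - 68 = -133/2)
g(-69 - t(-1*3 + 0, 7)) - j = -133/2 - 1*(-21506/12047) = -133/2 + 21506/12047 = -1559239/24094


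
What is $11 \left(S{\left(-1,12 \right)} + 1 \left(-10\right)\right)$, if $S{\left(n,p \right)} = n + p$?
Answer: $11$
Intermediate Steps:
$11 \left(S{\left(-1,12 \right)} + 1 \left(-10\right)\right) = 11 \left(\left(-1 + 12\right) + 1 \left(-10\right)\right) = 11 \left(11 - 10\right) = 11 \cdot 1 = 11$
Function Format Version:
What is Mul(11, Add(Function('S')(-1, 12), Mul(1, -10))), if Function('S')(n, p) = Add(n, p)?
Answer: 11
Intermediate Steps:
Mul(11, Add(Function('S')(-1, 12), Mul(1, -10))) = Mul(11, Add(Add(-1, 12), Mul(1, -10))) = Mul(11, Add(11, -10)) = Mul(11, 1) = 11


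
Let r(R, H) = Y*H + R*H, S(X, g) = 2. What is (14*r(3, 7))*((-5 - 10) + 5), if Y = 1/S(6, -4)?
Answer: -3430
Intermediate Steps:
Y = ½ (Y = 1/2 = ½ ≈ 0.50000)
r(R, H) = H/2 + H*R (r(R, H) = H/2 + R*H = H/2 + H*R)
(14*r(3, 7))*((-5 - 10) + 5) = (14*(7*(½ + 3)))*((-5 - 10) + 5) = (14*(7*(7/2)))*(-15 + 5) = (14*(49/2))*(-10) = 343*(-10) = -3430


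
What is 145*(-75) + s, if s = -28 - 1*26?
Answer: -10929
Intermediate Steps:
s = -54 (s = -28 - 26 = -54)
145*(-75) + s = 145*(-75) - 54 = -10875 - 54 = -10929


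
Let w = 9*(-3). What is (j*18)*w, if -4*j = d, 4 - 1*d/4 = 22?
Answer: -8748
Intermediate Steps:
d = -72 (d = 16 - 4*22 = 16 - 88 = -72)
j = 18 (j = -¼*(-72) = 18)
w = -27
(j*18)*w = (18*18)*(-27) = 324*(-27) = -8748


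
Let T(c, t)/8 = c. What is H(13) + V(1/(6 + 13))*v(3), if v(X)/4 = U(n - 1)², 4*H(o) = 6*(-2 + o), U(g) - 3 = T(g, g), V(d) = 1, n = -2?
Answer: 3561/2 ≈ 1780.5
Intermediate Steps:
T(c, t) = 8*c
U(g) = 3 + 8*g
H(o) = -3 + 3*o/2 (H(o) = (6*(-2 + o))/4 = (-12 + 6*o)/4 = -3 + 3*o/2)
v(X) = 1764 (v(X) = 4*(3 + 8*(-2 - 1))² = 4*(3 + 8*(-3))² = 4*(3 - 24)² = 4*(-21)² = 4*441 = 1764)
H(13) + V(1/(6 + 13))*v(3) = (-3 + (3/2)*13) + 1*1764 = (-3 + 39/2) + 1764 = 33/2 + 1764 = 3561/2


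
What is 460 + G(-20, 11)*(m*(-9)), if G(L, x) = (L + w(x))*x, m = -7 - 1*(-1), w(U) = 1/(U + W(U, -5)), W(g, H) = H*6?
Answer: -217574/19 ≈ -11451.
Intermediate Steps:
W(g, H) = 6*H
w(U) = 1/(-30 + U) (w(U) = 1/(U + 6*(-5)) = 1/(U - 30) = 1/(-30 + U))
m = -6 (m = -7 + 1 = -6)
G(L, x) = x*(L + 1/(-30 + x)) (G(L, x) = (L + 1/(-30 + x))*x = x*(L + 1/(-30 + x)))
460 + G(-20, 11)*(m*(-9)) = 460 + (11*(1 - 20*(-30 + 11))/(-30 + 11))*(-6*(-9)) = 460 + (11*(1 - 20*(-19))/(-19))*54 = 460 + (11*(-1/19)*(1 + 380))*54 = 460 + (11*(-1/19)*381)*54 = 460 - 4191/19*54 = 460 - 226314/19 = -217574/19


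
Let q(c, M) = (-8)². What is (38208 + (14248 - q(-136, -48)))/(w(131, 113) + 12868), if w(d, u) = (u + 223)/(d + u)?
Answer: 399489/98129 ≈ 4.0711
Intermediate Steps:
q(c, M) = 64
w(d, u) = (223 + u)/(d + u)
(38208 + (14248 - q(-136, -48)))/(w(131, 113) + 12868) = (38208 + (14248 - 1*64))/((223 + 113)/(131 + 113) + 12868) = (38208 + (14248 - 64))/(336/244 + 12868) = (38208 + 14184)/((1/244)*336 + 12868) = 52392/(84/61 + 12868) = 52392/(785032/61) = 52392*(61/785032) = 399489/98129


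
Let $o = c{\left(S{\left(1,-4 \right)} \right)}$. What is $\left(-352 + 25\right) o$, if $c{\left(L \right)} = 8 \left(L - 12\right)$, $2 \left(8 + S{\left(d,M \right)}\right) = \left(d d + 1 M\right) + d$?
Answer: $54936$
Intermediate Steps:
$S{\left(d,M \right)} = -8 + \frac{M}{2} + \frac{d}{2} + \frac{d^{2}}{2}$ ($S{\left(d,M \right)} = -8 + \frac{\left(d d + 1 M\right) + d}{2} = -8 + \frac{\left(d^{2} + M\right) + d}{2} = -8 + \frac{\left(M + d^{2}\right) + d}{2} = -8 + \frac{M + d + d^{2}}{2} = -8 + \left(\frac{M}{2} + \frac{d}{2} + \frac{d^{2}}{2}\right) = -8 + \frac{M}{2} + \frac{d}{2} + \frac{d^{2}}{2}$)
$c{\left(L \right)} = -96 + 8 L$ ($c{\left(L \right)} = 8 \left(-12 + L\right) = -96 + 8 L$)
$o = -168$ ($o = -96 + 8 \left(-8 + \frac{1}{2} \left(-4\right) + \frac{1}{2} \cdot 1 + \frac{1^{2}}{2}\right) = -96 + 8 \left(-8 - 2 + \frac{1}{2} + \frac{1}{2} \cdot 1\right) = -96 + 8 \left(-8 - 2 + \frac{1}{2} + \frac{1}{2}\right) = -96 + 8 \left(-9\right) = -96 - 72 = -168$)
$\left(-352 + 25\right) o = \left(-352 + 25\right) \left(-168\right) = \left(-327\right) \left(-168\right) = 54936$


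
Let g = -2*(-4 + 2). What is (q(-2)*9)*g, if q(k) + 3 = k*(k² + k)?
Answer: -252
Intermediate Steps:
q(k) = -3 + k*(k + k²) (q(k) = -3 + k*(k² + k) = -3 + k*(k + k²))
g = 4 (g = -2*(-2) = 4)
(q(-2)*9)*g = ((-3 + (-2)² + (-2)³)*9)*4 = ((-3 + 4 - 8)*9)*4 = -7*9*4 = -63*4 = -252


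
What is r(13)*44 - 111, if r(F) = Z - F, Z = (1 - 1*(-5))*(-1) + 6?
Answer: -683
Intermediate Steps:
Z = 0 (Z = (1 + 5)*(-1) + 6 = 6*(-1) + 6 = -6 + 6 = 0)
r(F) = -F (r(F) = 0 - F = -F)
r(13)*44 - 111 = -1*13*44 - 111 = -13*44 - 111 = -572 - 111 = -683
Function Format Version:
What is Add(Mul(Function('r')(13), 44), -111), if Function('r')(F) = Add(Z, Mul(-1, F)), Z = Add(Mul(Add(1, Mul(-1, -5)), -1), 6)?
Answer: -683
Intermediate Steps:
Z = 0 (Z = Add(Mul(Add(1, 5), -1), 6) = Add(Mul(6, -1), 6) = Add(-6, 6) = 0)
Function('r')(F) = Mul(-1, F) (Function('r')(F) = Add(0, Mul(-1, F)) = Mul(-1, F))
Add(Mul(Function('r')(13), 44), -111) = Add(Mul(Mul(-1, 13), 44), -111) = Add(Mul(-13, 44), -111) = Add(-572, -111) = -683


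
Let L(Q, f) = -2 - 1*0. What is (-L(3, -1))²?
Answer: 4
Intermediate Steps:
L(Q, f) = -2 (L(Q, f) = -2 + 0 = -2)
(-L(3, -1))² = (-1*(-2))² = 2² = 4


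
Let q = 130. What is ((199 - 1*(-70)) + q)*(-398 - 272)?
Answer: -267330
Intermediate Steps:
((199 - 1*(-70)) + q)*(-398 - 272) = ((199 - 1*(-70)) + 130)*(-398 - 272) = ((199 + 70) + 130)*(-670) = (269 + 130)*(-670) = 399*(-670) = -267330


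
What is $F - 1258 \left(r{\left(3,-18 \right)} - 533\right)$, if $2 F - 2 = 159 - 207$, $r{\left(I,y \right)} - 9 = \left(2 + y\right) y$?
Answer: $296865$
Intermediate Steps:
$r{\left(I,y \right)} = 9 + y \left(2 + y\right)$ ($r{\left(I,y \right)} = 9 + \left(2 + y\right) y = 9 + y \left(2 + y\right)$)
$F = -23$ ($F = 1 + \frac{159 - 207}{2} = 1 + \frac{1}{2} \left(-48\right) = 1 - 24 = -23$)
$F - 1258 \left(r{\left(3,-18 \right)} - 533\right) = -23 - 1258 \left(\left(9 + \left(-18\right)^{2} + 2 \left(-18\right)\right) - 533\right) = -23 - 1258 \left(\left(9 + 324 - 36\right) - 533\right) = -23 - 1258 \left(297 - 533\right) = -23 - -296888 = -23 + 296888 = 296865$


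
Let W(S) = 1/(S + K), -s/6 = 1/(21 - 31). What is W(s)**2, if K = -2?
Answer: 25/49 ≈ 0.51020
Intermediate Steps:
s = 3/5 (s = -6/(21 - 31) = -6/(-10) = -6*(-1/10) = 3/5 ≈ 0.60000)
W(S) = 1/(-2 + S) (W(S) = 1/(S - 2) = 1/(-2 + S))
W(s)**2 = (1/(-2 + 3/5))**2 = (1/(-7/5))**2 = (-5/7)**2 = 25/49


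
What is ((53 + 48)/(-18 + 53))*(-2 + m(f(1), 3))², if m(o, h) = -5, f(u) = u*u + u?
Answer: 707/5 ≈ 141.40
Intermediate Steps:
f(u) = u + u² (f(u) = u² + u = u + u²)
((53 + 48)/(-18 + 53))*(-2 + m(f(1), 3))² = ((53 + 48)/(-18 + 53))*(-2 - 5)² = (101/35)*(-7)² = (101*(1/35))*49 = (101/35)*49 = 707/5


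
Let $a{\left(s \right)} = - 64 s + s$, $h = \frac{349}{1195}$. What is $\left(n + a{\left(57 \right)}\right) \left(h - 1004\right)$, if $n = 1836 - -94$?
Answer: $\frac{1992254891}{1195} \approx 1.6672 \cdot 10^{6}$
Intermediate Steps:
$n = 1930$ ($n = 1836 + 94 = 1930$)
$h = \frac{349}{1195}$ ($h = 349 \cdot \frac{1}{1195} = \frac{349}{1195} \approx 0.29205$)
$a{\left(s \right)} = - 63 s$
$\left(n + a{\left(57 \right)}\right) \left(h - 1004\right) = \left(1930 - 3591\right) \left(\frac{349}{1195} - 1004\right) = \left(1930 - 3591\right) \left(- \frac{1199431}{1195}\right) = \left(-1661\right) \left(- \frac{1199431}{1195}\right) = \frac{1992254891}{1195}$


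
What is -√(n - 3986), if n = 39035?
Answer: -√35049 ≈ -187.21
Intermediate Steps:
-√(n - 3986) = -√(39035 - 3986) = -√35049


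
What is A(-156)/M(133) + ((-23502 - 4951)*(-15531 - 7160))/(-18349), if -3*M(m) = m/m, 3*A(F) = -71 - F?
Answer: -647186688/18349 ≈ -35271.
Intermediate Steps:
A(F) = -71/3 - F/3 (A(F) = (-71 - F)/3 = -71/3 - F/3)
M(m) = -⅓ (M(m) = -m/(3*m) = -⅓*1 = -⅓)
A(-156)/M(133) + ((-23502 - 4951)*(-15531 - 7160))/(-18349) = (-71/3 - ⅓*(-156))/(-⅓) + ((-23502 - 4951)*(-15531 - 7160))/(-18349) = (-71/3 + 52)*(-3) - 28453*(-22691)*(-1/18349) = (85/3)*(-3) + 645627023*(-1/18349) = -85 - 645627023/18349 = -647186688/18349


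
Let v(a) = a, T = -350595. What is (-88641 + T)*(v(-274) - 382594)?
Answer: 168169408848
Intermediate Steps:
(-88641 + T)*(v(-274) - 382594) = (-88641 - 350595)*(-274 - 382594) = -439236*(-382868) = 168169408848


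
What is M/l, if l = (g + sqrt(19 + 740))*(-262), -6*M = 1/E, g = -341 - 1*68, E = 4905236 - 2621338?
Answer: -409/597861881052432 - sqrt(759)/597861881052432 ≈ -7.3019e-13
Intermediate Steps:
E = 2283898
g = -409 (g = -341 - 68 = -409)
M = -1/13703388 (M = -1/6/2283898 = -1/6*1/2283898 = -1/13703388 ≈ -7.2975e-8)
l = 107158 - 262*sqrt(759) (l = (-409 + sqrt(19 + 740))*(-262) = (-409 + sqrt(759))*(-262) = 107158 - 262*sqrt(759) ≈ 99940.)
M/l = -1/(13703388*(107158 - 262*sqrt(759)))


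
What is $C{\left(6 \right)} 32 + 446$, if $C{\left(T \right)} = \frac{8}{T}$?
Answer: $\frac{1466}{3} \approx 488.67$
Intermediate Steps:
$C{\left(6 \right)} 32 + 446 = \frac{8}{6} \cdot 32 + 446 = 8 \cdot \frac{1}{6} \cdot 32 + 446 = \frac{4}{3} \cdot 32 + 446 = \frac{128}{3} + 446 = \frac{1466}{3}$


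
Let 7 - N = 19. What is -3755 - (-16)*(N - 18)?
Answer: -4235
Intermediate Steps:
N = -12 (N = 7 - 1*19 = 7 - 19 = -12)
-3755 - (-16)*(N - 18) = -3755 - (-16)*(-12 - 18) = -3755 - (-16)*(-30) = -3755 - 1*480 = -3755 - 480 = -4235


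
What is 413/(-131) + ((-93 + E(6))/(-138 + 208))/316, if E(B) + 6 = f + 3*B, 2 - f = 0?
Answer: -115771/36680 ≈ -3.1562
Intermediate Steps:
f = 2 (f = 2 - 1*0 = 2 + 0 = 2)
E(B) = -4 + 3*B (E(B) = -6 + (2 + 3*B) = -4 + 3*B)
413/(-131) + ((-93 + E(6))/(-138 + 208))/316 = 413/(-131) + ((-93 + (-4 + 3*6))/(-138 + 208))/316 = 413*(-1/131) + ((-93 + (-4 + 18))/70)*(1/316) = -413/131 + ((-93 + 14)*(1/70))*(1/316) = -413/131 - 79*1/70*(1/316) = -413/131 - 79/70*1/316 = -413/131 - 1/280 = -115771/36680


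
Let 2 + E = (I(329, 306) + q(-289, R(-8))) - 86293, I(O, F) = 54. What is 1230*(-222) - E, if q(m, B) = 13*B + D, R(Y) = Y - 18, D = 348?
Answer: -186829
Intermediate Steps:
R(Y) = -18 + Y
q(m, B) = 348 + 13*B (q(m, B) = 13*B + 348 = 348 + 13*B)
E = -86231 (E = -2 + ((54 + (348 + 13*(-18 - 8))) - 86293) = -2 + ((54 + (348 + 13*(-26))) - 86293) = -2 + ((54 + (348 - 338)) - 86293) = -2 + ((54 + 10) - 86293) = -2 + (64 - 86293) = -2 - 86229 = -86231)
1230*(-222) - E = 1230*(-222) - 1*(-86231) = -273060 + 86231 = -186829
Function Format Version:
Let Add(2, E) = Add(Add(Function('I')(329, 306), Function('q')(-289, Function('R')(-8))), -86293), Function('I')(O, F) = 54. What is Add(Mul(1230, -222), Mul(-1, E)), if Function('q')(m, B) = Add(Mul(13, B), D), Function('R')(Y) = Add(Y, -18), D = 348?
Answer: -186829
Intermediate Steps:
Function('R')(Y) = Add(-18, Y)
Function('q')(m, B) = Add(348, Mul(13, B)) (Function('q')(m, B) = Add(Mul(13, B), 348) = Add(348, Mul(13, B)))
E = -86231 (E = Add(-2, Add(Add(54, Add(348, Mul(13, Add(-18, -8)))), -86293)) = Add(-2, Add(Add(54, Add(348, Mul(13, -26))), -86293)) = Add(-2, Add(Add(54, Add(348, -338)), -86293)) = Add(-2, Add(Add(54, 10), -86293)) = Add(-2, Add(64, -86293)) = Add(-2, -86229) = -86231)
Add(Mul(1230, -222), Mul(-1, E)) = Add(Mul(1230, -222), Mul(-1, -86231)) = Add(-273060, 86231) = -186829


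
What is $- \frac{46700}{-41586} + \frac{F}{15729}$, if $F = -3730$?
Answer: $\frac{96571420}{109017699} \approx 0.88583$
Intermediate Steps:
$- \frac{46700}{-41586} + \frac{F}{15729} = - \frac{46700}{-41586} - \frac{3730}{15729} = \left(-46700\right) \left(- \frac{1}{41586}\right) - \frac{3730}{15729} = \frac{23350}{20793} - \frac{3730}{15729} = \frac{96571420}{109017699}$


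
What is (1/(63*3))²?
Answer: 1/35721 ≈ 2.7995e-5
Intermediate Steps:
(1/(63*3))² = (1/189)² = 1/35721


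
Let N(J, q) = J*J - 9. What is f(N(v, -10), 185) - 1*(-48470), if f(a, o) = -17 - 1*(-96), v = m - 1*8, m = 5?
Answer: 48549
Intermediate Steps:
v = -3 (v = 5 - 1*8 = 5 - 8 = -3)
N(J, q) = -9 + J**2 (N(J, q) = J**2 - 9 = -9 + J**2)
f(a, o) = 79 (f(a, o) = -17 + 96 = 79)
f(N(v, -10), 185) - 1*(-48470) = 79 - 1*(-48470) = 79 + 48470 = 48549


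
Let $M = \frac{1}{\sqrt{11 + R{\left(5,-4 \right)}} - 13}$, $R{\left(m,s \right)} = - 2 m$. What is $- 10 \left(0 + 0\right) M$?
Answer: $0$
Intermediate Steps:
$M = - \frac{1}{12}$ ($M = \frac{1}{\sqrt{11 - 10} - 13} = \frac{1}{\sqrt{1} - 13} = \frac{1}{1 - 13} = \frac{1}{-12} = - \frac{1}{12} \approx -0.083333$)
$- 10 \left(0 + 0\right) M = - 10 \left(0 + 0\right) \left(- \frac{1}{12}\right) = \left(-10\right) 0 \left(- \frac{1}{12}\right) = 0 \left(- \frac{1}{12}\right) = 0$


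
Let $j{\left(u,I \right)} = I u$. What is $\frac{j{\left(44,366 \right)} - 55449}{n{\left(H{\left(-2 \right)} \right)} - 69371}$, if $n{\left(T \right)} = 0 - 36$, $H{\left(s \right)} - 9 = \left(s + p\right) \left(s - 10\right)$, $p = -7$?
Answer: $\frac{39345}{69407} \approx 0.56687$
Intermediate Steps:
$H{\left(s \right)} = 9 + \left(-10 + s\right) \left(-7 + s\right)$ ($H{\left(s \right)} = 9 + \left(s - 7\right) \left(s - 10\right) = 9 + \left(-7 + s\right) \left(-10 + s\right) = 9 + \left(-10 + s\right) \left(-7 + s\right)$)
$n{\left(T \right)} = -36$ ($n{\left(T \right)} = 0 - 36 = -36$)
$\frac{j{\left(44,366 \right)} - 55449}{n{\left(H{\left(-2 \right)} \right)} - 69371} = \frac{366 \cdot 44 - 55449}{-36 - 69371} = \frac{16104 - 55449}{-69407} = \left(-39345\right) \left(- \frac{1}{69407}\right) = \frac{39345}{69407}$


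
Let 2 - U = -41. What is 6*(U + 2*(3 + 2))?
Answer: 318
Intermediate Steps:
U = 43 (U = 2 - 1*(-41) = 2 + 41 = 43)
6*(U + 2*(3 + 2)) = 6*(43 + 2*(3 + 2)) = 6*(43 + 2*5) = 6*(43 + 10) = 6*53 = 318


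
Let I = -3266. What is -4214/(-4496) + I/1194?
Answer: -2413105/1342056 ≈ -1.7981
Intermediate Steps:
-4214/(-4496) + I/1194 = -4214/(-4496) - 3266/1194 = -4214*(-1/4496) - 3266*1/1194 = 2107/2248 - 1633/597 = -2413105/1342056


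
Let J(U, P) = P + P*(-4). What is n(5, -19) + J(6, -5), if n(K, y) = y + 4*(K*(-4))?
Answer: -84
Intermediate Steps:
J(U, P) = -3*P (J(U, P) = P - 4*P = -3*P)
n(K, y) = y - 16*K (n(K, y) = y + 4*(-4*K) = y - 16*K)
n(5, -19) + J(6, -5) = (-19 - 16*5) - 3*(-5) = (-19 - 80) + 15 = -99 + 15 = -84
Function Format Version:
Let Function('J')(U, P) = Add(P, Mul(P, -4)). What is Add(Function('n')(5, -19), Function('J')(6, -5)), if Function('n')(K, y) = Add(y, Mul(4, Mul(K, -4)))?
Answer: -84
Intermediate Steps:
Function('J')(U, P) = Mul(-3, P) (Function('J')(U, P) = Add(P, Mul(-4, P)) = Mul(-3, P))
Function('n')(K, y) = Add(y, Mul(-16, K)) (Function('n')(K, y) = Add(y, Mul(4, Mul(-4, K))) = Add(y, Mul(-16, K)))
Add(Function('n')(5, -19), Function('J')(6, -5)) = Add(Add(-19, Mul(-16, 5)), Mul(-3, -5)) = Add(Add(-19, -80), 15) = Add(-99, 15) = -84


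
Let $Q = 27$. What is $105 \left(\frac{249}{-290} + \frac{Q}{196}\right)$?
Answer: $- \frac{61461}{812} \approx -75.691$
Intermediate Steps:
$105 \left(\frac{249}{-290} + \frac{Q}{196}\right) = 105 \left(\frac{249}{-290} + \frac{27}{196}\right) = 105 \left(249 \left(- \frac{1}{290}\right) + 27 \cdot \frac{1}{196}\right) = 105 \left(- \frac{249}{290} + \frac{27}{196}\right) = 105 \left(- \frac{20487}{28420}\right) = - \frac{61461}{812}$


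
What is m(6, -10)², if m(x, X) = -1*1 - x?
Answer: 49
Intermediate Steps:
m(x, X) = -1 - x
m(6, -10)² = (-1 - 1*6)² = (-1 - 6)² = (-7)² = 49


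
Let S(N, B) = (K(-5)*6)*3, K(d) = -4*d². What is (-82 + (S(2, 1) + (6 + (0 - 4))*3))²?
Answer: 3519376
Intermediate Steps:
S(N, B) = -1800 (S(N, B) = (-4*(-5)²*6)*3 = (-4*25*6)*3 = -100*6*3 = -600*3 = -1800)
(-82 + (S(2, 1) + (6 + (0 - 4))*3))² = (-82 + (-1800 + (6 + (0 - 4))*3))² = (-82 + (-1800 + (6 - 4)*3))² = (-82 + (-1800 + 2*3))² = (-82 + (-1800 + 6))² = (-82 - 1794)² = (-1876)² = 3519376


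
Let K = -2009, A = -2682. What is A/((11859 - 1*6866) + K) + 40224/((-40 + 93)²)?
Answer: 56247339/4191028 ≈ 13.421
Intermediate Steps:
A/((11859 - 1*6866) + K) + 40224/((-40 + 93)²) = -2682/((11859 - 1*6866) - 2009) + 40224/((-40 + 93)²) = -2682/((11859 - 6866) - 2009) + 40224/(53²) = -2682/(4993 - 2009) + 40224/2809 = -2682/2984 + 40224*(1/2809) = -2682*1/2984 + 40224/2809 = -1341/1492 + 40224/2809 = 56247339/4191028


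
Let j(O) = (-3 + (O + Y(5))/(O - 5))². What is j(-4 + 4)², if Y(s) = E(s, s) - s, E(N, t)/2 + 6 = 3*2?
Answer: 16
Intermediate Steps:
E(N, t) = 0 (E(N, t) = -12 + 2*(3*2) = -12 + 2*6 = -12 + 12 = 0)
Y(s) = -s (Y(s) = 0 - s = -s)
j(O) = 4 (j(O) = (-3 + (O - 1*5)/(O - 5))² = (-3 + (O - 5)/(-5 + O))² = (-3 + (-5 + O)/(-5 + O))² = (-3 + 1)² = (-2)² = 4)
j(-4 + 4)² = 4² = 16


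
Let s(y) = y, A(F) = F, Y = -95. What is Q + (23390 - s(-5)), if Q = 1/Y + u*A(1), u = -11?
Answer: 2221479/95 ≈ 23384.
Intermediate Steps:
Q = -1046/95 (Q = 1/(-95) - 11*1 = -1/95 - 11 = -1046/95 ≈ -11.011)
Q + (23390 - s(-5)) = -1046/95 + (23390 - 1*(-5)) = -1046/95 + (23390 + 5) = -1046/95 + 23395 = 2221479/95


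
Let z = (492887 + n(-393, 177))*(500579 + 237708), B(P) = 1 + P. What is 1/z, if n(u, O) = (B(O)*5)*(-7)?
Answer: 1/359292536559 ≈ 2.7832e-12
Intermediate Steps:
n(u, O) = -35 - 35*O (n(u, O) = ((1 + O)*5)*(-7) = (5 + 5*O)*(-7) = -35 - 35*O)
z = 359292536559 (z = (492887 + (-35 - 35*177))*(500579 + 237708) = (492887 + (-35 - 6195))*738287 = (492887 - 6230)*738287 = 486657*738287 = 359292536559)
1/z = 1/359292536559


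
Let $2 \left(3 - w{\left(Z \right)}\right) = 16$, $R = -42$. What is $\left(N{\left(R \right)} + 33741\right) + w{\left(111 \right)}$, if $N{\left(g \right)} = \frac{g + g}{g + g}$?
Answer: $33737$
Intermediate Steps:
$w{\left(Z \right)} = -5$ ($w{\left(Z \right)} = 3 - 8 = -5$)
$N{\left(g \right)} = 1$ ($N{\left(g \right)} = \frac{2 g}{2 g} = 2 g \frac{1}{2 g} = 1$)
$\left(N{\left(R \right)} + 33741\right) + w{\left(111 \right)} = \left(1 + 33741\right) - 5 = 33742 - 5 = 33737$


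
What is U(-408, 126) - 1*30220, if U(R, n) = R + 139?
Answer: -30489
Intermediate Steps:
U(R, n) = 139 + R
U(-408, 126) - 1*30220 = (139 - 408) - 1*30220 = -269 - 30220 = -30489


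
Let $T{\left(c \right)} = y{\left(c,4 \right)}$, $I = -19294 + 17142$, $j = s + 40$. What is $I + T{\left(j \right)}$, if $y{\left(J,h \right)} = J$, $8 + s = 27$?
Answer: $-2093$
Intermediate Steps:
$s = 19$ ($s = -8 + 27 = 19$)
$j = 59$ ($j = 19 + 40 = 59$)
$I = -2152$
$T{\left(c \right)} = c$
$I + T{\left(j \right)} = -2152 + 59 = -2093$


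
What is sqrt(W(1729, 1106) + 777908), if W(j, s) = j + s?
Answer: sqrt(780743) ≈ 883.60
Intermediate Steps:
sqrt(W(1729, 1106) + 777908) = sqrt((1729 + 1106) + 777908) = sqrt(2835 + 777908) = sqrt(780743)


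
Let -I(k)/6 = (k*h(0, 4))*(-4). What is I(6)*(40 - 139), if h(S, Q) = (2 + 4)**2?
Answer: -513216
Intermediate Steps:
h(S, Q) = 36 (h(S, Q) = 6**2 = 36)
I(k) = 864*k (I(k) = -6*k*36*(-4) = -6*36*k*(-4) = -(-864)*k = 864*k)
I(6)*(40 - 139) = (864*6)*(40 - 139) = 5184*(-99) = -513216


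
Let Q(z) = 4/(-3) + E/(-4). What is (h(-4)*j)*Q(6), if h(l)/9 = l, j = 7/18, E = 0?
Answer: 56/3 ≈ 18.667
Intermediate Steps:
j = 7/18 (j = 7*(1/18) = 7/18 ≈ 0.38889)
h(l) = 9*l
Q(z) = -4/3 (Q(z) = 4/(-3) + 0/(-4) = 4*(-⅓) + 0*(-¼) = -4/3 + 0 = -4/3)
(h(-4)*j)*Q(6) = ((9*(-4))*(7/18))*(-4/3) = -36*7/18*(-4/3) = -14*(-4/3) = 56/3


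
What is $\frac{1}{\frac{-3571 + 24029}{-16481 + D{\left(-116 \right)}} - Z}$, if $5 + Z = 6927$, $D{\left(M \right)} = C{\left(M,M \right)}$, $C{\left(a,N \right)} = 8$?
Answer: $- \frac{16473}{114046564} \approx -0.00014444$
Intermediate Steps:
$D{\left(M \right)} = 8$
$Z = 6922$ ($Z = -5 + 6927 = 6922$)
$\frac{1}{\frac{-3571 + 24029}{-16481 + D{\left(-116 \right)}} - Z} = \frac{1}{\frac{-3571 + 24029}{-16481 + 8} - 6922} = \frac{1}{\frac{20458}{-16473} - 6922} = \frac{1}{20458 \left(- \frac{1}{16473}\right) - 6922} = \frac{1}{- \frac{20458}{16473} - 6922} = \frac{1}{- \frac{114046564}{16473}} = - \frac{16473}{114046564}$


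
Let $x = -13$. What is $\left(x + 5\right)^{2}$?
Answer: $64$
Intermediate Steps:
$\left(x + 5\right)^{2} = \left(-13 + 5\right)^{2} = \left(-8\right)^{2} = 64$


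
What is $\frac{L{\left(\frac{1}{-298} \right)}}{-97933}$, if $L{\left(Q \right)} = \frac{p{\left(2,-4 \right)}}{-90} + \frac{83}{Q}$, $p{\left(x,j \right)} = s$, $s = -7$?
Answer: $\frac{2226053}{8813970} \approx 0.25256$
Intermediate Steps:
$p{\left(x,j \right)} = -7$
$L{\left(Q \right)} = \frac{7}{90} + \frac{83}{Q}$ ($L{\left(Q \right)} = - \frac{7}{-90} + \frac{83}{Q} = \left(-7\right) \left(- \frac{1}{90}\right) + \frac{83}{Q} = \frac{7}{90} + \frac{83}{Q}$)
$\frac{L{\left(\frac{1}{-298} \right)}}{-97933} = \frac{\frac{7}{90} + \frac{83}{\frac{1}{-298}}}{-97933} = \left(\frac{7}{90} + \frac{83}{- \frac{1}{298}}\right) \left(- \frac{1}{97933}\right) = \left(\frac{7}{90} + 83 \left(-298\right)\right) \left(- \frac{1}{97933}\right) = \left(\frac{7}{90} - 24734\right) \left(- \frac{1}{97933}\right) = \left(- \frac{2226053}{90}\right) \left(- \frac{1}{97933}\right) = \frac{2226053}{8813970}$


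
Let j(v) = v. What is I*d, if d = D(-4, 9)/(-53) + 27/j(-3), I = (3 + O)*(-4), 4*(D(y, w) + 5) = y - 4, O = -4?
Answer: -1880/53 ≈ -35.472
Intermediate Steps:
D(y, w) = -6 + y/4 (D(y, w) = -5 + (y - 4)/4 = -5 + (-4 + y)/4 = -5 + (-1 + y/4) = -6 + y/4)
I = 4 (I = (3 - 4)*(-4) = -1*(-4) = 4)
d = -470/53 (d = (-6 + (1/4)*(-4))/(-53) + 27/(-3) = (-6 - 1)*(-1/53) + 27*(-1/3) = -7*(-1/53) - 9 = 7/53 - 9 = -470/53 ≈ -8.8679)
I*d = 4*(-470/53) = -1880/53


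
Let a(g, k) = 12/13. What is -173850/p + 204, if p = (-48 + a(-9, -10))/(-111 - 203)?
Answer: -59127571/51 ≈ -1.1594e+6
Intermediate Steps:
a(g, k) = 12/13 (a(g, k) = 12*(1/13) = 12/13)
p = 306/2041 (p = (-48 + 12/13)/(-111 - 203) = -612/13/(-314) = -612/13*(-1/314) = 306/2041 ≈ 0.14993)
-173850/p + 204 = -173850/306/2041 + 204 = -173850*2041/306 + 204 = -475*124501/51 + 204 = -59137975/51 + 204 = -59127571/51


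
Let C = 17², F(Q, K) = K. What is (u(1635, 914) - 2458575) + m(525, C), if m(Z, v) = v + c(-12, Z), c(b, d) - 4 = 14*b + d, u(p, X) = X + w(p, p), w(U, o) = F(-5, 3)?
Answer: -2457008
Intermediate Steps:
w(U, o) = 3
C = 289
u(p, X) = 3 + X (u(p, X) = X + 3 = 3 + X)
c(b, d) = 4 + d + 14*b (c(b, d) = 4 + (14*b + d) = 4 + (d + 14*b) = 4 + d + 14*b)
m(Z, v) = -164 + Z + v (m(Z, v) = v + (4 + Z + 14*(-12)) = v + (4 + Z - 168) = v + (-164 + Z) = -164 + Z + v)
(u(1635, 914) - 2458575) + m(525, C) = ((3 + 914) - 2458575) + (-164 + 525 + 289) = (917 - 2458575) + 650 = -2457658 + 650 = -2457008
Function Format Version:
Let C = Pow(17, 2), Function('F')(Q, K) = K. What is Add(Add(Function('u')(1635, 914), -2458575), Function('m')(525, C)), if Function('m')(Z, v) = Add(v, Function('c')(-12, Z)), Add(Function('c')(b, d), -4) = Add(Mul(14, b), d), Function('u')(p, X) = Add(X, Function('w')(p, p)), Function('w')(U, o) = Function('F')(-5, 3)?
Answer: -2457008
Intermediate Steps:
Function('w')(U, o) = 3
C = 289
Function('u')(p, X) = Add(3, X) (Function('u')(p, X) = Add(X, 3) = Add(3, X))
Function('c')(b, d) = Add(4, d, Mul(14, b)) (Function('c')(b, d) = Add(4, Add(Mul(14, b), d)) = Add(4, Add(d, Mul(14, b))) = Add(4, d, Mul(14, b)))
Function('m')(Z, v) = Add(-164, Z, v) (Function('m')(Z, v) = Add(v, Add(4, Z, Mul(14, -12))) = Add(v, Add(4, Z, -168)) = Add(v, Add(-164, Z)) = Add(-164, Z, v))
Add(Add(Function('u')(1635, 914), -2458575), Function('m')(525, C)) = Add(Add(Add(3, 914), -2458575), Add(-164, 525, 289)) = Add(Add(917, -2458575), 650) = Add(-2457658, 650) = -2457008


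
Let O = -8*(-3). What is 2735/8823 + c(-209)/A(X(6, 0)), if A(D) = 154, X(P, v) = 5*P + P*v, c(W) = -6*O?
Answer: -424661/679371 ≈ -0.62508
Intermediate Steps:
O = 24
c(W) = -144 (c(W) = -6*24 = -144)
2735/8823 + c(-209)/A(X(6, 0)) = 2735/8823 - 144/154 = 2735*(1/8823) - 144*1/154 = 2735/8823 - 72/77 = -424661/679371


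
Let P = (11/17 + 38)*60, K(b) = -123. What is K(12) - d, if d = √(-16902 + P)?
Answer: -123 - 3*I*√468282/17 ≈ -123.0 - 120.76*I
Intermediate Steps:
P = 39420/17 (P = (11*(1/17) + 38)*60 = (11/17 + 38)*60 = (657/17)*60 = 39420/17 ≈ 2318.8)
d = 3*I*√468282/17 (d = √(-16902 + 39420/17) = √(-247914/17) = 3*I*√468282/17 ≈ 120.76*I)
K(12) - d = -123 - 3*I*√468282/17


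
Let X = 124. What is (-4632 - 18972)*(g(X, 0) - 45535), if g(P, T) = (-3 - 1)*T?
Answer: 1074808140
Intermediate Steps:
g(P, T) = -4*T
(-4632 - 18972)*(g(X, 0) - 45535) = (-4632 - 18972)*(-4*0 - 45535) = -23604*(0 - 45535) = -23604*(-45535) = 1074808140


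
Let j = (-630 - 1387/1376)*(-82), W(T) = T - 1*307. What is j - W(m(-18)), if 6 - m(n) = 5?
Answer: 35809475/688 ≈ 52049.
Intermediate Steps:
m(n) = 1 (m(n) = 6 - 1*5 = 6 - 5 = 1)
W(T) = -307 + T (W(T) = T - 307 = -307 + T)
j = 35598947/688 (j = (-630 - 1387*1/1376)*(-82) = (-630 - 1387/1376)*(-82) = -868267/1376*(-82) = 35598947/688 ≈ 51743.)
j - W(m(-18)) = 35598947/688 - (-307 + 1) = 35598947/688 - 1*(-306) = 35598947/688 + 306 = 35809475/688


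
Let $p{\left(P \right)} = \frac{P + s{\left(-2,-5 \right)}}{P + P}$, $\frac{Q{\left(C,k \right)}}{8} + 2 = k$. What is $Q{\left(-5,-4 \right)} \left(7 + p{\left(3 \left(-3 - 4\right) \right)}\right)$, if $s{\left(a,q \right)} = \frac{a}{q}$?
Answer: $- \frac{12584}{35} \approx -359.54$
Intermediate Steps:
$Q{\left(C,k \right)} = -16 + 8 k$
$p{\left(P \right)} = \frac{\frac{2}{5} + P}{2 P}$ ($p{\left(P \right)} = \frac{P - \frac{2}{-5}}{P + P} = \frac{P - - \frac{2}{5}}{2 P} = \left(P + \frac{2}{5}\right) \frac{1}{2 P} = \left(\frac{2}{5} + P\right) \frac{1}{2 P} = \frac{\frac{2}{5} + P}{2 P}$)
$Q{\left(-5,-4 \right)} \left(7 + p{\left(3 \left(-3 - 4\right) \right)}\right) = \left(-16 + 8 \left(-4\right)\right) \left(7 + \frac{2 + 5 \cdot 3 \left(-3 - 4\right)}{10 \cdot 3 \left(-3 - 4\right)}\right) = \left(-16 - 32\right) \left(7 + \frac{2 + 5 \cdot 3 \left(-7\right)}{10 \cdot 3 \left(-7\right)}\right) = - 48 \left(7 + \frac{2 + 5 \left(-21\right)}{10 \left(-21\right)}\right) = - 48 \left(7 + \frac{1}{10} \left(- \frac{1}{21}\right) \left(2 - 105\right)\right) = - 48 \left(7 + \frac{1}{10} \left(- \frac{1}{21}\right) \left(-103\right)\right) = - 48 \left(7 + \frac{103}{210}\right) = \left(-48\right) \frac{1573}{210} = - \frac{12584}{35}$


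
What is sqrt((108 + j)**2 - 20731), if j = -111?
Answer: I*sqrt(20722) ≈ 143.95*I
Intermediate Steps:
sqrt((108 + j)**2 - 20731) = sqrt((108 - 111)**2 - 20731) = sqrt((-3)**2 - 20731) = sqrt(9 - 20731) = sqrt(-20722) = I*sqrt(20722)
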